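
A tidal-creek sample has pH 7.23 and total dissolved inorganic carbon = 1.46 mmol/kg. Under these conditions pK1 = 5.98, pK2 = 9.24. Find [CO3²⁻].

α₂ = 1 / (1 + [H⁺]/K2 + [H⁺]²/(K1K2)) = 1 / (1 + 10^+2.01 + 10^+0.76)
   = 1 / (1 + 102.33 + 5.7544) = 1/109.08 = 0.009167
[CO3²⁻] = α₂ × DIC = 0.009167 × 1.46 = 0.0134 mmol/kg = 13.4 μmol/kg

[CO3²⁻] = 13.4 μmol/kg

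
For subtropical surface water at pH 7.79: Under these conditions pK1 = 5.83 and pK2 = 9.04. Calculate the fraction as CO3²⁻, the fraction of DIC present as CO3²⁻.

α₂ = 0.0527

α₂ = 1 / (1 + [H⁺]/K2 + [H⁺]²/(K1K2)) = 1 / (1 + 10^+1.25 + 10^-0.71)
   = 1 / (1 + 17.783 + 0.19498) = 1/18.978 = 0.05269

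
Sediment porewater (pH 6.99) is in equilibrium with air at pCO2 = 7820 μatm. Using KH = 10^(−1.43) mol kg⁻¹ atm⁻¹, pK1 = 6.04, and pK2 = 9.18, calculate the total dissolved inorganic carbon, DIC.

[CO2*] = KH · pCO2 = 10^(−1.43) × 7820×10^-6 = 2.905×10^-4 mol/kg
α₀ = 1/(1 + K1/[H⁺] + K1K2/[H⁺]²) = 1/(1 + 10^+0.95 + 10^-1.24) = 0.1003
DIC = [CO2*]/α₀ = 2.905×10^-4 / 0.1003 = 2.90 mmol/kg

DIC = 2.90 mmol/kg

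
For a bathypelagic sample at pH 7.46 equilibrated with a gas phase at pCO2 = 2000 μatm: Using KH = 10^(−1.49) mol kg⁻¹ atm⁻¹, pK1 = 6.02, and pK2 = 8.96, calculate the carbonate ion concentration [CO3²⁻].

[CO3²⁻] = 0.0564 mmol/kg

[CO2*] = KH · pCO2 = 10^(−1.49) × 2000×10^-6 = 6.472×10^-5 mol/kg
α₀ = 1/(1 + K1/[H⁺] + K1K2/[H⁺]²) = 1/(1 + 10^+1.44 + 10^-0.06) = 0.03400
DIC = [CO2*]/α₀ = 6.472×10^-5 / 0.03400 = 1.904 mmol/kg
[CO3²⁻] = α₂·DIC; α₂ = 0.02961, so [CO3²⁻] = 0.02961 × 1.904 = 0.0564 mmol/kg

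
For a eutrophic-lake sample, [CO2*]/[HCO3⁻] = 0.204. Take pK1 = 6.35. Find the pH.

From K1 = [H⁺][HCO3⁻]/[CO2*]:  pH = pK1 − log₁₀([CO2*]/[HCO3⁻])
log₁₀(0.204) = -0.690
pH = 6.35 − (-0.690) = 7.04

pH = 7.04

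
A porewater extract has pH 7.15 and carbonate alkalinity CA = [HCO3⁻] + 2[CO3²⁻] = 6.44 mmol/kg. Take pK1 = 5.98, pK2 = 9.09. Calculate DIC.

DIC = 6.79 mmol/kg

CA = [HCO3⁻] + 2[CO3²⁻] = (α₁ + 2α₂)·DIC
At pH 7.15: [H⁺]/K1 = 10^-1.17 = 0.067608, K2/[H⁺] = 10^-1.94 = 0.011482
α₁ = 1/(1 + 0.067608 + 0.011482) = 1/1.0791 = 0.9267; α₂ = α₁·K2/[H⁺] = 0.01064
α₁ + 2α₂ = 0.9480
DIC = CA / (α₁ + 2α₂) = 6.44 / 0.9480 = 6.79 mmol/kg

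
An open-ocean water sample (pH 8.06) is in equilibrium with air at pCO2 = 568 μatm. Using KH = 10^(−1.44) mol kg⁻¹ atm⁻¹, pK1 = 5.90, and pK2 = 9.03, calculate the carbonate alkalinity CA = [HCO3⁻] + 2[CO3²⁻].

CA = 3.62 mmol/kg

[CO2*] = KH · pCO2 = 10^(−1.44) × 568×10^-6 = 2.062×10^-5 mol/kg
α₀ = 1/(1 + K1/[H⁺] + K1K2/[H⁺]²) = 1/(1 + 10^+2.16 + 10^+1.19) = 0.006210
DIC = [CO2*]/α₀ = 2.062×10^-5 / 0.006210 = 3.321 mmol/kg
CA = (α₁ + 2α₂)·DIC = (0.8976 + 2×0.09618) × 3.321 = 3.62 mmol/kg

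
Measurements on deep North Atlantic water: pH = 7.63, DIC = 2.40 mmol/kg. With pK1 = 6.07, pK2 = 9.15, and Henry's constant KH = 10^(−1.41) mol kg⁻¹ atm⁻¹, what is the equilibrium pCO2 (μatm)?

pCO2 = 1610 μatm

α₀ = 1 / (1 + K1/[H⁺] + K1K2/[H⁺]²) = 1 / (1 + 10^+1.56 + 10^+0.04)
   = 1 / (1 + 36.308 + 1.0965) = 1/38.404 = 0.02604
[CO2*] = α₀ × DIC = 0.02604 × 2.40 = 0.06249 mmol/kg
pCO2 = [CO2*]/KH = 6.249×10^-5 / 3.890×10^-2 = 1610 μatm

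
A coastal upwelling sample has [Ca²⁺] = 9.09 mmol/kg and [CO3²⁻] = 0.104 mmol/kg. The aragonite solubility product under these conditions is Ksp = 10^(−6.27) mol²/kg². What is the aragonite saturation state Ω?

Ω = 1.76

Ksp = 10^(−6.27) = 5.370×10^-7
Ω = [Ca²⁺][CO3²⁻]/Ksp = (9.09×10^-3)(0.104×10^-3) / 5.370×10^-7 = 1.76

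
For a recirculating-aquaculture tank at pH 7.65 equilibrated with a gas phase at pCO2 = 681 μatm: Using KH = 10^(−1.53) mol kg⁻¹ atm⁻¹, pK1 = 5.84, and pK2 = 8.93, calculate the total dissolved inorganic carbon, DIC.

[CO2*] = KH · pCO2 = 10^(−1.53) × 681×10^-6 = 2.010×10^-5 mol/kg
α₀ = 1/(1 + K1/[H⁺] + K1K2/[H⁺]²) = 1/(1 + 10^+1.81 + 10^+0.53) = 0.01450
DIC = [CO2*]/α₀ = 2.010×10^-5 / 0.01450 = 1.39 mmol/kg

DIC = 1.39 mmol/kg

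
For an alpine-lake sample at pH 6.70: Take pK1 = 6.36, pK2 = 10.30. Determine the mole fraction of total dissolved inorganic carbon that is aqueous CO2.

α₀ = 0.314

α₀ = 1 / (1 + K1/[H⁺] + K1K2/[H⁺]²) = 1 / (1 + 10^+0.34 + 10^-3.26)
   = 1 / (1 + 2.1878 + 0.00054954) = 1/3.1883 = 0.3136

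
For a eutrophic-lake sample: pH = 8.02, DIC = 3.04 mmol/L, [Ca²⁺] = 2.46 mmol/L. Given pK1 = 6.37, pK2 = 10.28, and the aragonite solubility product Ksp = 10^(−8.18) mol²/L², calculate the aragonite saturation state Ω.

Ω = 6.05

α₂ = 1 / (1 + [H⁺]/K2 + [H⁺]²/(K1K2)) = 1 / (1 + 10^+2.26 + 10^+0.61)
   = 1 / (1 + 181.97 + 4.0738) = 1/187.04 = 0.005346
[CO3²⁻] = α₂ × DIC = 0.005346 × 3.04 = 0.01625 mmol/L = 16.25 μmol/L
Ksp = 10^(−8.18) = 6.607×10^-9
Ω = [Ca²⁺][CO3²⁻]/Ksp = (2.46×10^-3)(1.625×10^-5) / 6.607×10^-9 = 6.05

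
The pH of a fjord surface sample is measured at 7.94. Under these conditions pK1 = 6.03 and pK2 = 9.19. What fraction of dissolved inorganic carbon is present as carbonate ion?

α₂ = 0.0526

α₂ = 1 / (1 + [H⁺]/K2 + [H⁺]²/(K1K2)) = 1 / (1 + 10^+1.25 + 10^-0.66)
   = 1 / (1 + 17.783 + 0.21878) = 1/19.002 = 0.05263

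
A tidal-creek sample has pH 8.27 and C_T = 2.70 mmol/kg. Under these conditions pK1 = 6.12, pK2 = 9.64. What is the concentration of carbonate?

α₂ = 1 / (1 + [H⁺]/K2 + [H⁺]²/(K1K2)) = 1 / (1 + 10^+1.37 + 10^-0.78)
   = 1 / (1 + 23.442 + 0.16596) = 1/24.608 = 0.04064
[CO3²⁻] = α₂ × DIC = 0.04064 × 2.70 = 0.110 mmol/kg

[CO3²⁻] = 0.110 mmol/kg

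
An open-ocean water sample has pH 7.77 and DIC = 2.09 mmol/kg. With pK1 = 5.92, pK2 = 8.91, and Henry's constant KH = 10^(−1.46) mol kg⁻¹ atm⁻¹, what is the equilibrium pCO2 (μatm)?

α₀ = 1 / (1 + K1/[H⁺] + K1K2/[H⁺]²) = 1 / (1 + 10^+1.85 + 10^+0.71)
   = 1 / (1 + 70.795 + 5.1286) = 1/76.923 = 0.01300
[CO2*] = α₀ × DIC = 0.01300 × 2.09 = 0.02717 mmol/kg
pCO2 = [CO2*]/KH = 2.717×10^-5 / 3.467×10^-2 = 784 μatm

pCO2 = 784 μatm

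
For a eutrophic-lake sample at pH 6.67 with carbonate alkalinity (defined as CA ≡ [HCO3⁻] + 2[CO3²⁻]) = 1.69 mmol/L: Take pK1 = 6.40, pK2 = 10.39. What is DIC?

CA = [HCO3⁻] + 2[CO3²⁻] = (α₁ + 2α₂)·DIC
At pH 6.67: [H⁺]/K1 = 10^-0.27 = 0.53703, K2/[H⁺] = 10^-3.72 = 0.00019055
α₁ = 1/(1 + 0.53703 + 0.00019055) = 1/1.5372 = 0.6505; α₂ = α₁·K2/[H⁺] = 0.0001240
α₁ + 2α₂ = 0.6508
DIC = CA / (α₁ + 2α₂) = 1.69 / 0.6508 = 2.60 mmol/L

DIC = 2.60 mmol/L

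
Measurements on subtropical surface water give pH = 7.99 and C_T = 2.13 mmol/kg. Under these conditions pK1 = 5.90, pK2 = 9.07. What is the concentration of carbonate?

[CO3²⁻] = 0.162 mmol/kg

α₂ = 1 / (1 + [H⁺]/K2 + [H⁺]²/(K1K2)) = 1 / (1 + 10^+1.08 + 10^-1.01)
   = 1 / (1 + 12.023 + 0.097724) = 1/13.120 = 0.07622
[CO3²⁻] = α₂ × DIC = 0.07622 × 2.13 = 0.162 mmol/kg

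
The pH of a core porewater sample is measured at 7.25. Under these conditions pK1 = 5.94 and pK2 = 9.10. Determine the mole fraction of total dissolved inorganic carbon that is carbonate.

α₂ = 1 / (1 + [H⁺]/K2 + [H⁺]²/(K1K2)) = 1 / (1 + 10^+1.85 + 10^+0.54)
   = 1 / (1 + 70.795 + 3.4674) = 1/75.262 = 0.01329

α₂ = 0.0133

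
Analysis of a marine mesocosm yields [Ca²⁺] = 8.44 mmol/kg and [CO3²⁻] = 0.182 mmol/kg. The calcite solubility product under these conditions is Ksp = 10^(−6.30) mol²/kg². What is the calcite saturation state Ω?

Ω = 3.06

Ksp = 10^(−6.30) = 5.012×10^-7
Ω = [Ca²⁺][CO3²⁻]/Ksp = (8.44×10^-3)(0.182×10^-3) / 5.012×10^-7 = 3.06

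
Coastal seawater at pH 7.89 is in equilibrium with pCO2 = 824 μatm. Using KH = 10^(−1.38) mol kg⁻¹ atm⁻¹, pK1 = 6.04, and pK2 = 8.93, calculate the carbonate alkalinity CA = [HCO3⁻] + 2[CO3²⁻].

CA = 2.88 mmol/kg

[CO2*] = KH · pCO2 = 10^(−1.38) × 824×10^-6 = 3.435×10^-5 mol/kg
α₀ = 1/(1 + K1/[H⁺] + K1K2/[H⁺]²) = 1/(1 + 10^+1.85 + 10^+0.81) = 0.01278
DIC = [CO2*]/α₀ = 3.435×10^-5 / 0.01278 = 2.688 mmol/kg
CA = (α₁ + 2α₂)·DIC = (0.9047 + 2×0.08251) × 2.688 = 2.88 mmol/kg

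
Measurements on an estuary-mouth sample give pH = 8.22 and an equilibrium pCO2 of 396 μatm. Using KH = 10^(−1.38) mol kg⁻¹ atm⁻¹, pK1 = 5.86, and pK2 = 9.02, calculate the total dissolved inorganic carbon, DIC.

DIC = 4.40 mmol/kg

[CO2*] = KH · pCO2 = 10^(−1.38) × 396×10^-6 = 1.651×10^-5 mol/kg
α₀ = 1/(1 + K1/[H⁺] + K1K2/[H⁺]²) = 1/(1 + 10^+2.36 + 10^+1.56) = 0.003754
DIC = [CO2*]/α₀ = 1.651×10^-5 / 0.003754 = 4.40 mmol/kg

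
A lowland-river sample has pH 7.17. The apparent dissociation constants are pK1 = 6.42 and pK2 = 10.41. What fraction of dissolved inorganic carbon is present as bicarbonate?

α₁ = 0.849

α₁ = 1 / (1 + [H⁺]/K1 + K2/[H⁺]) = 1 / (1 + 10^-0.75 + 10^-3.24)
   = 1 / (1 + 0.17783 + 0.00057544) = 1/1.1784 = 0.8486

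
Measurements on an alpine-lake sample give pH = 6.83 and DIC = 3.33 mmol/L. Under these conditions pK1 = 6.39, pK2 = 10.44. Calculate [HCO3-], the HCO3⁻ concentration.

α₁ = 1 / (1 + [H⁺]/K1 + K2/[H⁺]) = 1 / (1 + 10^-0.44 + 10^-3.61)
   = 1 / (1 + 0.36308 + 0.00024547) = 1/1.3633 = 0.7335
[HCO3⁻] = α₁ × DIC = 0.7335 × 3.33 = 2.44 mmol/L

[HCO3⁻] = 2.44 mmol/L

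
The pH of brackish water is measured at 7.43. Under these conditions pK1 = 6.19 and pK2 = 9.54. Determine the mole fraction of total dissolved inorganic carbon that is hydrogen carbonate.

α₁ = 0.939

α₁ = 1 / (1 + [H⁺]/K1 + K2/[H⁺]) = 1 / (1 + 10^-1.24 + 10^-2.11)
   = 1 / (1 + 0.057544 + 0.0077625) = 1/1.0653 = 0.9387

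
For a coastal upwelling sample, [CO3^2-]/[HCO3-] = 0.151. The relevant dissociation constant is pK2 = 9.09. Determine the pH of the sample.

pH = 8.27

From K2 = [H⁺][CO3^2-]/[HCO3-]:  pH = pK2 + log₁₀([CO3^2-]/[HCO3-])
log₁₀(0.151) = -0.821
pH = 9.09 + (-0.821) = 8.27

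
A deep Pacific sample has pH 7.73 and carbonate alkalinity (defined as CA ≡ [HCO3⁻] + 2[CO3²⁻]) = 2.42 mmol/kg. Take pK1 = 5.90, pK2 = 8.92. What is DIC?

DIC = 2.31 mmol/kg

CA = [HCO3⁻] + 2[CO3²⁻] = (α₁ + 2α₂)·DIC
At pH 7.73: [H⁺]/K1 = 10^-1.83 = 0.014791, K2/[H⁺] = 10^-1.19 = 0.064565
α₁ = 1/(1 + 0.014791 + 0.064565) = 1/1.0794 = 0.9265; α₂ = α₁·K2/[H⁺] = 0.05982
α₁ + 2α₂ = 1.0461
DIC = CA / (α₁ + 2α₂) = 2.42 / 1.0461 = 2.31 mmol/kg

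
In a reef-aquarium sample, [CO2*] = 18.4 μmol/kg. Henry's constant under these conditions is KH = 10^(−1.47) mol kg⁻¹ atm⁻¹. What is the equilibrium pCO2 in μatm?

KH = 10^(−1.47) = 3.388×10^-2 mol kg⁻¹ atm⁻¹
pCO2 = [CO2*]/KH = 18.4×10^-6 / 3.388×10^-2 = 5.43×10^-4 atm = 543 μatm

pCO2 = 543 μatm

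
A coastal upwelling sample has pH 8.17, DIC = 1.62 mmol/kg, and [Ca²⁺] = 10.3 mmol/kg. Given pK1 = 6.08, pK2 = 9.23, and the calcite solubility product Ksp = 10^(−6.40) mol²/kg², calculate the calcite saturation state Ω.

Ω = 3.33

α₂ = 1 / (1 + [H⁺]/K2 + [H⁺]²/(K1K2)) = 1 / (1 + 10^+1.06 + 10^-1.03)
   = 1 / (1 + 11.482 + 0.093325) = 1/12.575 = 0.07952
[CO3²⁻] = α₂ × DIC = 0.07952 × 1.62 = 0.1288 mmol/kg
Ksp = 10^(−6.40) = 3.981×10^-7
Ω = [Ca²⁺][CO3²⁻]/Ksp = (10.3×10^-3)(1.288×10^-4) / 3.981×10^-7 = 3.33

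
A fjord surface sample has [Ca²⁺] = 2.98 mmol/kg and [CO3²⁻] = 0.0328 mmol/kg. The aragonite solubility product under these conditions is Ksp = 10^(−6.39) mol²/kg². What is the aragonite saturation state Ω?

Ksp = 10^(−6.39) = 4.074×10^-7
Ω = [Ca²⁺][CO3²⁻]/Ksp = (2.98×10^-3)(0.0328×10^-3) / 4.074×10^-7 = 0.240

Ω = 0.240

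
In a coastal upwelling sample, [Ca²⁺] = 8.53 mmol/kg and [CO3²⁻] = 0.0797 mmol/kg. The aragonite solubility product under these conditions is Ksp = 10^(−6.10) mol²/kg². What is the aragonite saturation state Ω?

Ksp = 10^(−6.10) = 7.943×10^-7
Ω = [Ca²⁺][CO3²⁻]/Ksp = (8.53×10^-3)(0.0797×10^-3) / 7.943×10^-7 = 0.856

Ω = 0.856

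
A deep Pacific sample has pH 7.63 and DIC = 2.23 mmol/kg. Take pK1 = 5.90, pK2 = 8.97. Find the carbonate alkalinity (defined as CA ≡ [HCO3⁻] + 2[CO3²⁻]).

CA = 2.29 mmol/kg

CA = [HCO3⁻] + 2[CO3²⁻] = (α₁ + 2α₂)·DIC
At pH 7.63: [H⁺]/K1 = 10^-1.73 = 0.018621, K2/[H⁺] = 10^-1.34 = 0.045709
α₁ = 1/(1 + 0.018621 + 0.045709) = 1/1.0643 = 0.9396; α₂ = α₁·K2/[H⁺] = 0.04295
α₁ + 2α₂ = 1.0255
CA = 1.0255 × 2.23 = 2.29 mmol/kg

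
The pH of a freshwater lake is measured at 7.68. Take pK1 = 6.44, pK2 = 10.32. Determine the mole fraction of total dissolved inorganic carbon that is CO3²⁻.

α₂ = 0.00216

α₂ = 1 / (1 + [H⁺]/K2 + [H⁺]²/(K1K2)) = 1 / (1 + 10^+2.64 + 10^+1.40)
   = 1 / (1 + 436.52 + 25.119) = 1/462.63 = 0.002162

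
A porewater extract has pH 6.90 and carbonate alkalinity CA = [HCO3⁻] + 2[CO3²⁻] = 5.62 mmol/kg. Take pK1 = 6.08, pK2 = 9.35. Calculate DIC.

DIC = 6.44 mmol/kg

CA = [HCO3⁻] + 2[CO3²⁻] = (α₁ + 2α₂)·DIC
At pH 6.90: [H⁺]/K1 = 10^-0.82 = 0.15136, K2/[H⁺] = 10^-2.45 = 0.0035481
α₁ = 1/(1 + 0.15136 + 0.0035481) = 1/1.1549 = 0.8659; α₂ = α₁·K2/[H⁺] = 0.003072
α₁ + 2α₂ = 0.8720
DIC = CA / (α₁ + 2α₂) = 5.62 / 0.8720 = 6.44 mmol/kg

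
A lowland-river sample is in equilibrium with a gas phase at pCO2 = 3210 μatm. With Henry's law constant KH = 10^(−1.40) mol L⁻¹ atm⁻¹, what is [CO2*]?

[CO2*] = 128 μmol/L

KH = 10^(−1.40) = 3.981×10^-2 mol L⁻¹ atm⁻¹
[CO2*] = KH · pCO2 = 3.981×10^-2 × 3210×10^-6 atm = 1.28×10^-4 mol/L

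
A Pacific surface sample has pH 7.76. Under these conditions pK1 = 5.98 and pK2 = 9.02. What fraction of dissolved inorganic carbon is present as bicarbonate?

α₁ = 1 / (1 + [H⁺]/K1 + K2/[H⁺]) = 1 / (1 + 10^-1.78 + 10^-1.26)
   = 1 / (1 + 0.016596 + 0.054954) = 1/1.0715 = 0.9332

α₁ = 0.933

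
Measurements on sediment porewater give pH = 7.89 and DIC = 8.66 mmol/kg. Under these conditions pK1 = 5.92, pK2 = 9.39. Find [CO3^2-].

α₂ = 1 / (1 + [H⁺]/K2 + [H⁺]²/(K1K2)) = 1 / (1 + 10^+1.50 + 10^-0.47)
   = 1 / (1 + 31.623 + 0.33884) = 1/32.962 = 0.03034
[CO3²⁻] = α₂ × DIC = 0.03034 × 8.66 = 0.263 mmol/kg

[CO3²⁻] = 0.263 mmol/kg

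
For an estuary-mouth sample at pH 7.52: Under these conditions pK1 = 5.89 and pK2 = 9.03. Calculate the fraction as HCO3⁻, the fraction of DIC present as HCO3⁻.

α₁ = 1 / (1 + [H⁺]/K1 + K2/[H⁺]) = 1 / (1 + 10^-1.63 + 10^-1.51)
   = 1 / (1 + 0.023442 + 0.030903) = 1/1.0543 = 0.9485

α₁ = 0.948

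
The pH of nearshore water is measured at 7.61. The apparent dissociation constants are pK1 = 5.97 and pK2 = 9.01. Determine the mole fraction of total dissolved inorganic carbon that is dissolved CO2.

α₀ = 0.0216

α₀ = 1 / (1 + K1/[H⁺] + K1K2/[H⁺]²) = 1 / (1 + 10^+1.64 + 10^+0.24)
   = 1 / (1 + 43.652 + 1.7378) = 1/46.389 = 0.02156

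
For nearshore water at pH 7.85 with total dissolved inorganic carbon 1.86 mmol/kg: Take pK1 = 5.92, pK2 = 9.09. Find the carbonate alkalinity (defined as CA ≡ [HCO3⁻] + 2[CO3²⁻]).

CA = 1.94 mmol/kg

CA = [HCO3⁻] + 2[CO3²⁻] = (α₁ + 2α₂)·DIC
At pH 7.85: [H⁺]/K1 = 10^-1.93 = 0.011749, K2/[H⁺] = 10^-1.24 = 0.057544
α₁ = 1/(1 + 0.011749 + 0.057544) = 1/1.0693 = 0.9352; α₂ = α₁·K2/[H⁺] = 0.05381
α₁ + 2α₂ = 1.0428
CA = 1.0428 × 1.86 = 1.94 mmol/kg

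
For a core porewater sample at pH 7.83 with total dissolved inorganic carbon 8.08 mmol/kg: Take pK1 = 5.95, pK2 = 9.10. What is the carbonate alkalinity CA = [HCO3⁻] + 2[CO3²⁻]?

CA = [HCO3⁻] + 2[CO3²⁻] = (α₁ + 2α₂)·DIC
At pH 7.83: [H⁺]/K1 = 10^-1.88 = 0.013183, K2/[H⁺] = 10^-1.27 = 0.053703
α₁ = 1/(1 + 0.013183 + 0.053703) = 1/1.0669 = 0.9373; α₂ = α₁·K2/[H⁺] = 0.05034
α₁ + 2α₂ = 1.0380
CA = 1.0380 × 8.08 = 8.39 mmol/kg

CA = 8.39 mmol/kg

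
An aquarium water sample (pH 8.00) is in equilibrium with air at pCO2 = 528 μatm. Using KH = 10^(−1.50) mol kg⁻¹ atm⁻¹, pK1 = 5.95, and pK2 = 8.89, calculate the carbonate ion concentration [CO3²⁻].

[CO2*] = KH · pCO2 = 10^(−1.50) × 528×10^-6 = 1.670×10^-5 mol/kg
α₀ = 1/(1 + K1/[H⁺] + K1K2/[H⁺]²) = 1/(1 + 10^+2.05 + 10^+1.16) = 0.007834
DIC = [CO2*]/α₀ = 1.670×10^-5 / 0.007834 = 2.131 mmol/kg
[CO3²⁻] = α₂·DIC; α₂ = 0.1132, so [CO3²⁻] = 0.1132 × 2.131 = 0.241 mmol/kg

[CO3²⁻] = 0.241 mmol/kg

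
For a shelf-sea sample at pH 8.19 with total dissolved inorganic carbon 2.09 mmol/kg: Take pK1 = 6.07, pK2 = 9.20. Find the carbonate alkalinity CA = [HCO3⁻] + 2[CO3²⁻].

CA = [HCO3⁻] + 2[CO3²⁻] = (α₁ + 2α₂)·DIC
At pH 8.19: [H⁺]/K1 = 10^-2.12 = 0.0075858, K2/[H⁺] = 10^-1.01 = 0.097724
α₁ = 1/(1 + 0.0075858 + 0.097724) = 1/1.1053 = 0.9047; α₂ = α₁·K2/[H⁺] = 0.08841
α₁ + 2α₂ = 1.0815
CA = 1.0815 × 2.09 = 2.26 mmol/kg

CA = 2.26 mmol/kg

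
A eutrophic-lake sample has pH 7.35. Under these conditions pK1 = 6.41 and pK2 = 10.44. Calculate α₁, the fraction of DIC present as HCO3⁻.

α₁ = 0.896

α₁ = 1 / (1 + [H⁺]/K1 + K2/[H⁺]) = 1 / (1 + 10^-0.94 + 10^-3.09)
   = 1 / (1 + 0.11482 + 0.00081283) = 1/1.1156 = 0.8964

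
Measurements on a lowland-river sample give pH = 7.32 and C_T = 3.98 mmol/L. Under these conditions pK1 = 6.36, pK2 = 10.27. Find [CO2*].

[CO2*] = 0.393 mmol/L

α₀ = 1 / (1 + K1/[H⁺] + K1K2/[H⁺]²) = 1 / (1 + 10^+0.96 + 10^-1.99)
   = 1 / (1 + 9.1201 + 0.010233) = 1/10.130 = 0.09871
[CO2*] = α₀ × DIC = 0.09871 × 3.98 = 0.393 mmol/L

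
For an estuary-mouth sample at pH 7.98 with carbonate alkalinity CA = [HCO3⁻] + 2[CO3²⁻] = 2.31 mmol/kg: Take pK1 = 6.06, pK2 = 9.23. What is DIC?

DIC = 2.22 mmol/kg

CA = [HCO3⁻] + 2[CO3²⁻] = (α₁ + 2α₂)·DIC
At pH 7.98: [H⁺]/K1 = 10^-1.92 = 0.012023, K2/[H⁺] = 10^-1.25 = 0.056234
α₁ = 1/(1 + 0.012023 + 0.056234) = 1/1.0683 = 0.9361; α₂ = α₁·K2/[H⁺] = 0.05264
α₁ + 2α₂ = 1.0414
DIC = CA / (α₁ + 2α₂) = 2.31 / 1.0414 = 2.22 mmol/kg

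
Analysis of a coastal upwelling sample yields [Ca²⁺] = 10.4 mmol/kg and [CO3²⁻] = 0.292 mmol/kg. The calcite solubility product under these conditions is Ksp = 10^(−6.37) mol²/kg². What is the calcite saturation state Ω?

Ksp = 10^(−6.37) = 4.266×10^-7
Ω = [Ca²⁺][CO3²⁻]/Ksp = (10.4×10^-3)(0.292×10^-3) / 4.266×10^-7 = 7.12

Ω = 7.12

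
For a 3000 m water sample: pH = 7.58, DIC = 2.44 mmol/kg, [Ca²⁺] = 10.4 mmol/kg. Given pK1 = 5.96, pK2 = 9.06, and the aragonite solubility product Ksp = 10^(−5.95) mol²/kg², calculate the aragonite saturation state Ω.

α₂ = 1 / (1 + [H⁺]/K2 + [H⁺]²/(K1K2)) = 1 / (1 + 10^+1.48 + 10^-0.14)
   = 1 / (1 + 30.200 + 0.72444) = 1/31.924 = 0.03132
[CO3²⁻] = α₂ × DIC = 0.03132 × 2.44 = 0.07643 mmol/kg
Ksp = 10^(−5.95) = 1.122×10^-6
Ω = [Ca²⁺][CO3²⁻]/Ksp = (10.4×10^-3)(7.643×10^-5) / 1.122×10^-6 = 0.708

Ω = 0.708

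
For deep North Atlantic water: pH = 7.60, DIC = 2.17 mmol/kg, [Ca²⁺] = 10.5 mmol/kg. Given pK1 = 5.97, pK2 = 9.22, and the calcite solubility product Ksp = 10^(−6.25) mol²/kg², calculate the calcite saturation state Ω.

α₂ = 1 / (1 + [H⁺]/K2 + [H⁺]²/(K1K2)) = 1 / (1 + 10^+1.62 + 10^-0.01)
   = 1 / (1 + 41.687 + 0.97724) = 1/43.664 = 0.02290
[CO3²⁻] = α₂ × DIC = 0.02290 × 2.17 = 0.04970 mmol/kg
Ksp = 10^(−6.25) = 5.623×10^-7
Ω = [Ca²⁺][CO3²⁻]/Ksp = (10.5×10^-3)(4.970×10^-5) / 5.623×10^-7 = 0.928

Ω = 0.928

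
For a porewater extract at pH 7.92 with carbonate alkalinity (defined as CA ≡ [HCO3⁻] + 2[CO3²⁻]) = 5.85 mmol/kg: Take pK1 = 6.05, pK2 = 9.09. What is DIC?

CA = [HCO3⁻] + 2[CO3²⁻] = (α₁ + 2α₂)·DIC
At pH 7.92: [H⁺]/K1 = 10^-1.87 = 0.013490, K2/[H⁺] = 10^-1.17 = 0.067608
α₁ = 1/(1 + 0.013490 + 0.067608) = 1/1.0811 = 0.9250; α₂ = α₁·K2/[H⁺] = 0.06254
α₁ + 2α₂ = 1.0501
DIC = CA / (α₁ + 2α₂) = 5.85 / 1.0501 = 5.57 mmol/kg

DIC = 5.57 mmol/kg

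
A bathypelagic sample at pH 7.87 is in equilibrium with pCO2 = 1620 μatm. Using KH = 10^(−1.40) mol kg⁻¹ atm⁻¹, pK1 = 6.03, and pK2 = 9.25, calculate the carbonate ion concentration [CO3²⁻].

[CO3²⁻] = 0.186 mmol/kg

[CO2*] = KH · pCO2 = 10^(−1.40) × 1620×10^-6 = 6.449×10^-5 mol/kg
α₀ = 1/(1 + K1/[H⁺] + K1K2/[H⁺]²) = 1/(1 + 10^+1.84 + 10^+0.46) = 0.01369
DIC = [CO2*]/α₀ = 6.449×10^-5 / 0.01369 = 4.712 mmol/kg
[CO3²⁻] = α₂·DIC; α₂ = 0.03947, so [CO3²⁻] = 0.03947 × 4.712 = 0.186 mmol/kg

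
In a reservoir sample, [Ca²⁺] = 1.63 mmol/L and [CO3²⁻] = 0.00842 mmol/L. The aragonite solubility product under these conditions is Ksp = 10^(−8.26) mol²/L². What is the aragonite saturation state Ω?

Ω = 2.50

Ksp = 10^(−8.26) = 5.495×10^-9
Ω = [Ca²⁺][CO3²⁻]/Ksp = (1.63×10^-3)(0.00842×10^-3) / 5.495×10^-9 = 2.50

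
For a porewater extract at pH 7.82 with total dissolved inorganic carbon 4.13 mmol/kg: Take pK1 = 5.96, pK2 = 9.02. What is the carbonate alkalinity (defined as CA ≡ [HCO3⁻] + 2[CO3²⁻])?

CA = 4.32 mmol/kg

CA = [HCO3⁻] + 2[CO3²⁻] = (α₁ + 2α₂)·DIC
At pH 7.82: [H⁺]/K1 = 10^-1.86 = 0.013804, K2/[H⁺] = 10^-1.20 = 0.063096
α₁ = 1/(1 + 0.013804 + 0.063096) = 1/1.0769 = 0.9286; α₂ = α₁·K2/[H⁺] = 0.05859
α₁ + 2α₂ = 1.0458
CA = 1.0458 × 4.13 = 4.32 mmol/kg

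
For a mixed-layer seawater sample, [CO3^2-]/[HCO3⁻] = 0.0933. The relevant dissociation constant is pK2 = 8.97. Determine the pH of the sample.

pH = 7.94

From K2 = [H⁺][CO3^2-]/[HCO3⁻]:  pH = pK2 + log₁₀([CO3^2-]/[HCO3⁻])
log₁₀(0.0933) = -1.030
pH = 8.97 + (-1.030) = 7.94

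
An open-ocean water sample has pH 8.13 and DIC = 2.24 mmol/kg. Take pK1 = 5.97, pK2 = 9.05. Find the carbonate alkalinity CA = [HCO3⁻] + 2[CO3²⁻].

CA = 2.47 mmol/kg

CA = [HCO3⁻] + 2[CO3²⁻] = (α₁ + 2α₂)·DIC
At pH 8.13: [H⁺]/K1 = 10^-2.16 = 0.0069183, K2/[H⁺] = 10^-0.92 = 0.12023
α₁ = 1/(1 + 0.0069183 + 0.12023) = 1/1.1271 = 0.8872; α₂ = α₁·K2/[H⁺] = 0.1067
α₁ + 2α₂ = 1.1005
CA = 1.1005 × 2.24 = 2.47 mmol/kg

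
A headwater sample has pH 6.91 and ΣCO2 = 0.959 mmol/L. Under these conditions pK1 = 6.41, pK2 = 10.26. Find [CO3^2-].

α₂ = 1 / (1 + [H⁺]/K2 + [H⁺]²/(K1K2)) = 1 / (1 + 10^+3.35 + 10^+2.85)
   = 1 / (1 + 2238.7 + 707.95) = 1/2947.7 = 0.0003393
[CO3²⁻] = α₂ × DIC = 0.0003393 × 0.959 = 0.000325 mmol/L = 0.325 μmol/L

[CO3²⁻] = 0.325 μmol/L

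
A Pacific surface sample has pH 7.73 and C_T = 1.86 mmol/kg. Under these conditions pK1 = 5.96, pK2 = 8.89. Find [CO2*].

[CO2*] = 0.0291 mmol/kg

α₀ = 1 / (1 + K1/[H⁺] + K1K2/[H⁺]²) = 1 / (1 + 10^+1.77 + 10^+0.61)
   = 1 / (1 + 58.884 + 4.0738) = 1/63.958 = 0.01564
[CO2*] = α₀ × DIC = 0.01564 × 1.86 = 0.0291 mmol/kg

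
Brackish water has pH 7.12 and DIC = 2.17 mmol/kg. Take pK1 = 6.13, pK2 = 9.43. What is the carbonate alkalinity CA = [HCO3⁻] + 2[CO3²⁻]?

CA = [HCO3⁻] + 2[CO3²⁻] = (α₁ + 2α₂)·DIC
At pH 7.12: [H⁺]/K1 = 10^-0.99 = 0.10233, K2/[H⁺] = 10^-2.31 = 0.0048978
α₁ = 1/(1 + 0.10233 + 0.0048978) = 1/1.1072 = 0.9032; α₂ = α₁·K2/[H⁺] = 0.004423
α₁ + 2α₂ = 0.9120
CA = 0.9120 × 2.17 = 1.98 mmol/kg

CA = 1.98 mmol/kg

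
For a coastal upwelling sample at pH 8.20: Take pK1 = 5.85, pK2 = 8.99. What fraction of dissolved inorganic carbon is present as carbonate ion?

α₂ = 1 / (1 + [H⁺]/K2 + [H⁺]²/(K1K2)) = 1 / (1 + 10^+0.79 + 10^-1.56)
   = 1 / (1 + 6.1660 + 0.027542) = 1/7.1935 = 0.1390

α₂ = 0.139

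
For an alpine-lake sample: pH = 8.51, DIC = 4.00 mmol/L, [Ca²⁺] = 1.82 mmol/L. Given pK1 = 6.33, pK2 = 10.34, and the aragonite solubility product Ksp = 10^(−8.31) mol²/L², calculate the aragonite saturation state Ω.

α₂ = 1 / (1 + [H⁺]/K2 + [H⁺]²/(K1K2)) = 1 / (1 + 10^+1.83 + 10^-0.35)
   = 1 / (1 + 67.608 + 0.44668) = 1/69.055 = 0.01448
[CO3²⁻] = α₂ × DIC = 0.01448 × 4.00 = 0.05792 mmol/L
Ksp = 10^(−8.31) = 4.898×10^-9
Ω = [Ca²⁺][CO3²⁻]/Ksp = (1.82×10^-3)(5.792×10^-5) / 4.898×10^-9 = 21.5

Ω = 21.5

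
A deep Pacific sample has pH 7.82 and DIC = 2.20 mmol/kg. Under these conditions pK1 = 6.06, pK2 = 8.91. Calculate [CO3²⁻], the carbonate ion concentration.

α₂ = 1 / (1 + [H⁺]/K2 + [H⁺]²/(K1K2)) = 1 / (1 + 10^+1.09 + 10^-0.67)
   = 1 / (1 + 12.303 + 0.21380) = 1/13.516 = 0.07398
[CO3²⁻] = α₂ × DIC = 0.07398 × 2.20 = 0.163 mmol/kg

[CO3²⁻] = 0.163 mmol/kg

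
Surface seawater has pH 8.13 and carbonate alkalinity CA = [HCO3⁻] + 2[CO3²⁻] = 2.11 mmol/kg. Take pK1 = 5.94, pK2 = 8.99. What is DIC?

DIC = 1.89 mmol/kg

CA = [HCO3⁻] + 2[CO3²⁻] = (α₁ + 2α₂)·DIC
At pH 8.13: [H⁺]/K1 = 10^-2.19 = 0.0064565, K2/[H⁺] = 10^-0.86 = 0.13804
α₁ = 1/(1 + 0.0064565 + 0.13804) = 1/1.1445 = 0.8737; α₂ = α₁·K2/[H⁺] = 0.1206
α₁ + 2α₂ = 1.1150
DIC = CA / (α₁ + 2α₂) = 2.11 / 1.1150 = 1.89 mmol/kg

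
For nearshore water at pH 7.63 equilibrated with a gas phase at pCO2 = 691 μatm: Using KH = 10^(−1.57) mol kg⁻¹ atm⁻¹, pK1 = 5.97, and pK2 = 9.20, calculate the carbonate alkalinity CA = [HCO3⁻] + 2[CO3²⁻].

[CO2*] = KH · pCO2 = 10^(−1.57) × 691×10^-6 = 1.860×10^-5 mol/kg
α₀ = 1/(1 + K1/[H⁺] + K1K2/[H⁺]²) = 1/(1 + 10^+1.66 + 10^+0.09) = 0.02086
DIC = [CO2*]/α₀ = 1.860×10^-5 / 0.02086 = 0.8916 mmol/kg
CA = (α₁ + 2α₂)·DIC = (0.9535 + 2×0.02566) × 0.8916 = 0.896 mmol/kg

CA = 0.896 mmol/kg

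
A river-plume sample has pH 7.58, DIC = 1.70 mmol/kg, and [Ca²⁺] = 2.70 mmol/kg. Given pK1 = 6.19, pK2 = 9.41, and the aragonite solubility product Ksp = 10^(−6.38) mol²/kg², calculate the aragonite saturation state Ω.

Ω = 0.154

α₂ = 1 / (1 + [H⁺]/K2 + [H⁺]²/(K1K2)) = 1 / (1 + 10^+1.83 + 10^+0.44)
   = 1 / (1 + 67.608 + 2.7542) = 1/71.363 = 0.01401
[CO3²⁻] = α₂ × DIC = 0.01401 × 1.70 = 0.02382 mmol/kg
Ksp = 10^(−6.38) = 4.169×10^-7
Ω = [Ca²⁺][CO3²⁻]/Ksp = (2.70×10^-3)(2.382×10^-5) / 4.169×10^-7 = 0.154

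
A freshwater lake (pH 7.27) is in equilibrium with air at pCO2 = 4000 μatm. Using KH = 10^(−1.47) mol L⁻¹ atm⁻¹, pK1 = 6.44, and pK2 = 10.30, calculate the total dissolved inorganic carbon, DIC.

DIC = 1.05 mmol/L

[CO2*] = KH · pCO2 = 10^(−1.47) × 4000×10^-6 = 1.355×10^-4 mol/L
α₀ = 1/(1 + K1/[H⁺] + K1K2/[H⁺]²) = 1/(1 + 10^+0.83 + 10^-2.20) = 0.1287
DIC = [CO2*]/α₀ = 1.355×10^-4 / 0.1287 = 1.05 mmol/L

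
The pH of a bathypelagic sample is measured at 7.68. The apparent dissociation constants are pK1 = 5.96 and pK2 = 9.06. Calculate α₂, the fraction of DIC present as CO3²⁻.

α₂ = 0.0393

α₂ = 1 / (1 + [H⁺]/K2 + [H⁺]²/(K1K2)) = 1 / (1 + 10^+1.38 + 10^-0.34)
   = 1 / (1 + 23.988 + 0.45709) = 1/25.445 = 0.03930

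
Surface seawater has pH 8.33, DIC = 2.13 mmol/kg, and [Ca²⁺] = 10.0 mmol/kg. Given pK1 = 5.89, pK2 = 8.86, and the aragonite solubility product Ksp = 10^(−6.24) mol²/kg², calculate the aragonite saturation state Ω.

α₂ = 1 / (1 + [H⁺]/K2 + [H⁺]²/(K1K2)) = 1 / (1 + 10^+0.53 + 10^-1.91)
   = 1 / (1 + 3.3884 + 0.012303) = 1/4.4007 = 0.2272
[CO3²⁻] = α₂ × DIC = 0.2272 × 2.13 = 0.4840 mmol/kg
Ksp = 10^(−6.24) = 5.754×10^-7
Ω = [Ca²⁺][CO3²⁻]/Ksp = (10.0×10^-3)(4.840×10^-4) / 5.754×10^-7 = 8.41

Ω = 8.41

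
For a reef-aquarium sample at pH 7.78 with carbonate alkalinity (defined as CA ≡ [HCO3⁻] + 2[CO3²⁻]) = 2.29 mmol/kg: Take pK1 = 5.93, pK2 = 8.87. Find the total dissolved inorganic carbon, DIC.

DIC = 2.16 mmol/kg

CA = [HCO3⁻] + 2[CO3²⁻] = (α₁ + 2α₂)·DIC
At pH 7.78: [H⁺]/K1 = 10^-1.85 = 0.014125, K2/[H⁺] = 10^-1.09 = 0.081283
α₁ = 1/(1 + 0.014125 + 0.081283) = 1/1.0954 = 0.9129; α₂ = α₁·K2/[H⁺] = 0.07420
α₁ + 2α₂ = 1.0613
DIC = CA / (α₁ + 2α₂) = 2.29 / 1.0613 = 2.16 mmol/kg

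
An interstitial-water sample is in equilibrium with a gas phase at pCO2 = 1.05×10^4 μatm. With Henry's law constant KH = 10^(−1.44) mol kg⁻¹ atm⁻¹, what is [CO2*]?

[CO2*] = 381 μmol/kg

KH = 10^(−1.44) = 3.631×10^-2 mol kg⁻¹ atm⁻¹
[CO2*] = KH · pCO2 = 3.631×10^-2 × 1.05×10^4×10^-6 atm = 3.81×10^-4 mol/kg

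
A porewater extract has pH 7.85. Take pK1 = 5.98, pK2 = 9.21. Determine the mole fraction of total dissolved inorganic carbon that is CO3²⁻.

α₂ = 0.0413

α₂ = 1 / (1 + [H⁺]/K2 + [H⁺]²/(K1K2)) = 1 / (1 + 10^+1.36 + 10^-0.51)
   = 1 / (1 + 22.909 + 0.30903) = 1/24.218 = 0.04129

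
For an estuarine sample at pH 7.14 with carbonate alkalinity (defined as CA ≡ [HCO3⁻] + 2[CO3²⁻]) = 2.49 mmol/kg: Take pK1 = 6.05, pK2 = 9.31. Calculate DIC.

DIC = 2.67 mmol/kg

CA = [HCO3⁻] + 2[CO3²⁻] = (α₁ + 2α₂)·DIC
At pH 7.14: [H⁺]/K1 = 10^-1.09 = 0.081283, K2/[H⁺] = 10^-2.17 = 0.0067608
α₁ = 1/(1 + 0.081283 + 0.0067608) = 1/1.0880 = 0.9191; α₂ = α₁·K2/[H⁺] = 0.006214
α₁ + 2α₂ = 0.9315
DIC = CA / (α₁ + 2α₂) = 2.49 / 0.9315 = 2.67 mmol/kg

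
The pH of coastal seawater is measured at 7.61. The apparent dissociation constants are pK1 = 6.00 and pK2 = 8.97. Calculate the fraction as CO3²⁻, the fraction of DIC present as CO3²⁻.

α₂ = 0.0409

α₂ = 1 / (1 + [H⁺]/K2 + [H⁺]²/(K1K2)) = 1 / (1 + 10^+1.36 + 10^-0.25)
   = 1 / (1 + 22.909 + 0.56234) = 1/24.471 = 0.04086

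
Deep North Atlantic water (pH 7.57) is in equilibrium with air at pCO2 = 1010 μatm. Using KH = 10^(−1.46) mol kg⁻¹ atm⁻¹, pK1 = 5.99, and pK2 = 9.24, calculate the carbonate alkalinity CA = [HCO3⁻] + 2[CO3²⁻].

CA = 1.39 mmol/kg

[CO2*] = KH · pCO2 = 10^(−1.46) × 1010×10^-6 = 3.502×10^-5 mol/kg
α₀ = 1/(1 + K1/[H⁺] + K1K2/[H⁺]²) = 1/(1 + 10^+1.58 + 10^-0.09) = 0.02511
DIC = [CO2*]/α₀ = 3.502×10^-5 / 0.02511 = 1.395 mmol/kg
CA = (α₁ + 2α₂)·DIC = (0.9545 + 2×0.02041) × 1.395 = 1.39 mmol/kg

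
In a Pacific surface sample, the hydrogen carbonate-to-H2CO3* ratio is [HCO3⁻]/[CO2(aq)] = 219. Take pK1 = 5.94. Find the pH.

pH = 8.28

From K1 = [H⁺][HCO3⁻]/[CO2(aq)]:  pH = pK1 + log₁₀([HCO3⁻]/[CO2(aq)])
log₁₀(219) = +2.340
pH = 5.94 + (+2.340) = 8.28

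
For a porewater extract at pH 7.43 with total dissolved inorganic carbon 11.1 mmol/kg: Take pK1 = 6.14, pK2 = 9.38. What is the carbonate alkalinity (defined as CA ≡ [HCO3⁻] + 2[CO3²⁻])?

CA = 10.7 mmol/kg

CA = [HCO3⁻] + 2[CO3²⁻] = (α₁ + 2α₂)·DIC
At pH 7.43: [H⁺]/K1 = 10^-1.29 = 0.051286, K2/[H⁺] = 10^-1.95 = 0.011220
α₁ = 1/(1 + 0.051286 + 0.011220) = 1/1.0625 = 0.9412; α₂ = α₁·K2/[H⁺] = 0.01056
α₁ + 2α₂ = 0.9623
CA = 0.9623 × 11.1 = 10.7 mmol/kg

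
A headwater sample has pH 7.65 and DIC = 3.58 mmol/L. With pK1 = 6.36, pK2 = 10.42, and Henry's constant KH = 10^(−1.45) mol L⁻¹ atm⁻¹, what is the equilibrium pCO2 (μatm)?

pCO2 = 4910 μatm

α₀ = 1 / (1 + K1/[H⁺] + K1K2/[H⁺]²) = 1 / (1 + 10^+1.29 + 10^-1.48)
   = 1 / (1 + 19.498 + 0.033113) = 1/20.532 = 0.04871
[CO2*] = α₀ × DIC = 0.04871 × 3.58 = 0.1744 mmol/L
pCO2 = [CO2*]/KH = 1.744×10^-4 / 3.548×10^-2 = 4910 μatm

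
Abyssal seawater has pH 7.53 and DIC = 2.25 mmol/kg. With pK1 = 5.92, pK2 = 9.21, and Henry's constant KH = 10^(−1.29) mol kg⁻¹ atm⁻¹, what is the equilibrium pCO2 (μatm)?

α₀ = 1 / (1 + K1/[H⁺] + K1K2/[H⁺]²) = 1 / (1 + 10^+1.61 + 10^-0.07)
   = 1 / (1 + 40.738 + 0.85114) = 1/42.589 = 0.02348
[CO2*] = α₀ × DIC = 0.02348 × 2.25 = 0.05283 mmol/kg
pCO2 = [CO2*]/KH = 5.283×10^-5 / 5.129×10^-2 = 1030 μatm

pCO2 = 1030 μatm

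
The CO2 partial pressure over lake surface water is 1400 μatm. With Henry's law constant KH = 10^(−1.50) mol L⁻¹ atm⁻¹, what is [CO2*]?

KH = 10^(−1.50) = 3.162×10^-2 mol L⁻¹ atm⁻¹
[CO2*] = KH · pCO2 = 3.162×10^-2 × 1400×10^-6 atm = 4.43×10^-5 mol/L

[CO2*] = 44.3 μmol/L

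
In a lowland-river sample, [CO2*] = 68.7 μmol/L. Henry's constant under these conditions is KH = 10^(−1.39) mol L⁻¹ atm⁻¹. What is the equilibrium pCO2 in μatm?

KH = 10^(−1.39) = 4.074×10^-2 mol L⁻¹ atm⁻¹
pCO2 = [CO2*]/KH = 68.7×10^-6 / 4.074×10^-2 = 1.69×10^-3 atm = 1690 μatm

pCO2 = 1690 μatm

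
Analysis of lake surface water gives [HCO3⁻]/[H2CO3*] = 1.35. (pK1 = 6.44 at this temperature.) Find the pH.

pH = 6.57

From K1 = [H⁺][HCO3⁻]/[H2CO3*]:  pH = pK1 + log₁₀([HCO3⁻]/[H2CO3*])
log₁₀(1.35) = +0.130
pH = 6.44 + (+0.130) = 6.57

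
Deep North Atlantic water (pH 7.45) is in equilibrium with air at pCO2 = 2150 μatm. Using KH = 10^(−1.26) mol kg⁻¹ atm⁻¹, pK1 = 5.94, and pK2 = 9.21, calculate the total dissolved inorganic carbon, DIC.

[CO2*] = KH · pCO2 = 10^(−1.26) × 2150×10^-6 = 1.182×10^-4 mol/kg
α₀ = 1/(1 + K1/[H⁺] + K1K2/[H⁺]²) = 1/(1 + 10^+1.51 + 10^-0.25) = 0.02948
DIC = [CO2*]/α₀ = 1.182×10^-4 / 0.02948 = 4.01 mmol/kg

DIC = 4.01 mmol/kg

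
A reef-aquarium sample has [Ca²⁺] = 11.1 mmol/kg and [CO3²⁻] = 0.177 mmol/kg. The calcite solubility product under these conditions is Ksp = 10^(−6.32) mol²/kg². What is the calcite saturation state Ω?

Ω = 4.10

Ksp = 10^(−6.32) = 4.786×10^-7
Ω = [Ca²⁺][CO3²⁻]/Ksp = (11.1×10^-3)(0.177×10^-3) / 4.786×10^-7 = 4.10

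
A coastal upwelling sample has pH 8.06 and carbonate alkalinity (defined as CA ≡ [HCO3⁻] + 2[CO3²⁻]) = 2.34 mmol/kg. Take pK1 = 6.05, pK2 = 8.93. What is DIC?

CA = [HCO3⁻] + 2[CO3²⁻] = (α₁ + 2α₂)·DIC
At pH 8.06: [H⁺]/K1 = 10^-2.01 = 0.0097724, K2/[H⁺] = 10^-0.87 = 0.13490
α₁ = 1/(1 + 0.0097724 + 0.13490) = 1/1.1447 = 0.8736; α₂ = α₁·K2/[H⁺] = 0.1178
α₁ + 2α₂ = 1.1093
DIC = CA / (α₁ + 2α₂) = 2.34 / 1.1093 = 2.11 mmol/kg

DIC = 2.11 mmol/kg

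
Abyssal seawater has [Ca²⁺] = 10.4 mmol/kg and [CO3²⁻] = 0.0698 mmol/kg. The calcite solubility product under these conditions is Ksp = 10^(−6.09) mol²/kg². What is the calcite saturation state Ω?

Ksp = 10^(−6.09) = 8.128×10^-7
Ω = [Ca²⁺][CO3²⁻]/Ksp = (10.4×10^-3)(0.0698×10^-3) / 8.128×10^-7 = 0.893

Ω = 0.893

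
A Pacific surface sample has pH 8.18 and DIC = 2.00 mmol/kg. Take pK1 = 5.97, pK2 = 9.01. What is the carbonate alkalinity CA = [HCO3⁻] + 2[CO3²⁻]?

CA = [HCO3⁻] + 2[CO3²⁻] = (α₁ + 2α₂)·DIC
At pH 8.18: [H⁺]/K1 = 10^-2.21 = 0.0061660, K2/[H⁺] = 10^-0.83 = 0.14791
α₁ = 1/(1 + 0.0061660 + 0.14791) = 1/1.1541 = 0.8665; α₂ = α₁·K2/[H⁺] = 0.1282
α₁ + 2α₂ = 1.1228
CA = 1.1228 × 2.00 = 2.25 mmol/kg

CA = 2.25 mmol/kg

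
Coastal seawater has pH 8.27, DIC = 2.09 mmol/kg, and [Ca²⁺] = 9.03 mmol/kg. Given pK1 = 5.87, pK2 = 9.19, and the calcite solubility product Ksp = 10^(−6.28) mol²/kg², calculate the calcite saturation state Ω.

α₂ = 1 / (1 + [H⁺]/K2 + [H⁺]²/(K1K2)) = 1 / (1 + 10^+0.92 + 10^-1.48)
   = 1 / (1 + 8.3176 + 0.033113) = 1/9.3508 = 0.1069
[CO3²⁻] = α₂ × DIC = 0.1069 × 2.09 = 0.2235 mmol/kg
Ksp = 10^(−6.28) = 5.248×10^-7
Ω = [Ca²⁺][CO3²⁻]/Ksp = (9.03×10^-3)(2.235×10^-4) / 5.248×10^-7 = 3.85

Ω = 3.85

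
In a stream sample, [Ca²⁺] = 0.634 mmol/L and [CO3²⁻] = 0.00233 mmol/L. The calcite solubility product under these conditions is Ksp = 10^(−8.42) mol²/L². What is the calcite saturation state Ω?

Ksp = 10^(−8.42) = 3.802×10^-9
Ω = [Ca²⁺][CO3²⁻]/Ksp = (0.634×10^-3)(0.00233×10^-3) / 3.802×10^-9 = 0.389

Ω = 0.389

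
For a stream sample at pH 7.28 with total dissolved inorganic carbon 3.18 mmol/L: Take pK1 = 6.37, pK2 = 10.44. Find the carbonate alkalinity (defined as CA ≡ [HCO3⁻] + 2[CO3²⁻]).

CA = [HCO3⁻] + 2[CO3²⁻] = (α₁ + 2α₂)·DIC
At pH 7.28: [H⁺]/K1 = 10^-0.91 = 0.12303, K2/[H⁺] = 10^-3.16 = 0.00069183
α₁ = 1/(1 + 0.12303 + 0.00069183) = 1/1.1237 = 0.8899; α₂ = α₁·K2/[H⁺] = 0.0006157
α₁ + 2α₂ = 0.8911
CA = 0.8911 × 3.18 = 2.83 mmol/L

CA = 2.83 mmol/L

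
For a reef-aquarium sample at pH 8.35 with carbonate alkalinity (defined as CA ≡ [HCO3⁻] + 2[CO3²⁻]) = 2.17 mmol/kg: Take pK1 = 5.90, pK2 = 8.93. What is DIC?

CA = [HCO3⁻] + 2[CO3²⁻] = (α₁ + 2α₂)·DIC
At pH 8.35: [H⁺]/K1 = 10^-2.45 = 0.0035481, K2/[H⁺] = 10^-0.58 = 0.26303
α₁ = 1/(1 + 0.0035481 + 0.26303) = 1/1.2666 = 0.7895; α₂ = α₁·K2/[H⁺] = 0.2077
α₁ + 2α₂ = 1.2049
DIC = CA / (α₁ + 2α₂) = 2.17 / 1.2049 = 1.80 mmol/kg

DIC = 1.80 mmol/kg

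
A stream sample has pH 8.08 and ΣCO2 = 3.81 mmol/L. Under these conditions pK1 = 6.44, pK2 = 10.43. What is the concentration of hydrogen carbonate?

[HCO3⁻] = 3.71 mmol/L

α₁ = 1 / (1 + [H⁺]/K1 + K2/[H⁺]) = 1 / (1 + 10^-1.64 + 10^-2.35)
   = 1 / (1 + 0.022909 + 0.0044668) = 1/1.0274 = 0.9734
[HCO3⁻] = α₁ × DIC = 0.9734 × 3.81 = 3.71 mmol/L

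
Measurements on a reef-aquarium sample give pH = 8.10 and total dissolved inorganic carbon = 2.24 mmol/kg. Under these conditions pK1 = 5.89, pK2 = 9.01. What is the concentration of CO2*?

[CO2*] = 12.2 μmol/kg

α₀ = 1 / (1 + K1/[H⁺] + K1K2/[H⁺]²) = 1 / (1 + 10^+2.21 + 10^+1.30)
   = 1 / (1 + 162.18 + 19.953) = 1/183.13 = 0.005460
[CO2*] = α₀ × DIC = 0.005460 × 2.24 = 0.0122 mmol/kg = 12.2 μmol/kg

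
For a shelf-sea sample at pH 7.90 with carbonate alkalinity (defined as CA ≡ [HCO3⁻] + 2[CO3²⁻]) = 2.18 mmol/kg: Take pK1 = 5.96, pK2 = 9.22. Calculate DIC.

DIC = 2.11 mmol/kg

CA = [HCO3⁻] + 2[CO3²⁻] = (α₁ + 2α₂)·DIC
At pH 7.90: [H⁺]/K1 = 10^-1.94 = 0.011482, K2/[H⁺] = 10^-1.32 = 0.047863
α₁ = 1/(1 + 0.011482 + 0.047863) = 1/1.0593 = 0.9440; α₂ = α₁·K2/[H⁺] = 0.04518
α₁ + 2α₂ = 1.0343
DIC = CA / (α₁ + 2α₂) = 2.18 / 1.0343 = 2.11 mmol/kg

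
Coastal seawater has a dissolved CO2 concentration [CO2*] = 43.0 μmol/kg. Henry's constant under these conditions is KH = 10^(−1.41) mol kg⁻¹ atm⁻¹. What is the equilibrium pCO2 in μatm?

pCO2 = 1110 μatm

KH = 10^(−1.41) = 3.890×10^-2 mol kg⁻¹ atm⁻¹
pCO2 = [CO2*]/KH = 43.0×10^-6 / 3.890×10^-2 = 1.11×10^-3 atm = 1110 μatm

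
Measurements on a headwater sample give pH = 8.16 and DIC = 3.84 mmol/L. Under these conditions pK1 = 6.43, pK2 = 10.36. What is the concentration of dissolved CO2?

[CO2*] = 0.0698 mmol/L

α₀ = 1 / (1 + K1/[H⁺] + K1K2/[H⁺]²) = 1 / (1 + 10^+1.73 + 10^-0.47)
   = 1 / (1 + 53.703 + 0.33884) = 1/55.042 = 0.01817
[CO2*] = α₀ × DIC = 0.01817 × 3.84 = 0.0698 mmol/L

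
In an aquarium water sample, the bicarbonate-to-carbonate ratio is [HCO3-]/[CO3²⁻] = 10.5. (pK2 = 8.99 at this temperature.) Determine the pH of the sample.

pH = 7.97

From K2 = [H⁺][CO3²⁻]/[HCO3-]:  pH = pK2 − log₁₀([HCO3-]/[CO3²⁻])
log₁₀(10.5) = +1.021
pH = 8.99 − (+1.021) = 7.97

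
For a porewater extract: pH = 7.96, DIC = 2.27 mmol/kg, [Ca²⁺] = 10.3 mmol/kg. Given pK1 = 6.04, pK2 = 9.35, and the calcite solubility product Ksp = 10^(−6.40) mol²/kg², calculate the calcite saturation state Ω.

Ω = 2.27

α₂ = 1 / (1 + [H⁺]/K2 + [H⁺]²/(K1K2)) = 1 / (1 + 10^+1.39 + 10^-0.53)
   = 1 / (1 + 24.547 + 0.29512) = 1/25.842 = 0.03870
[CO3²⁻] = α₂ × DIC = 0.03870 × 2.27 = 0.08784 mmol/kg
Ksp = 10^(−6.40) = 3.981×10^-7
Ω = [Ca²⁺][CO3²⁻]/Ksp = (10.3×10^-3)(8.784×10^-5) / 3.981×10^-7 = 2.27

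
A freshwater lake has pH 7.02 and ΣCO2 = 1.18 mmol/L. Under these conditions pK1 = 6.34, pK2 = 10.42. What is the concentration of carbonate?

α₂ = 1 / (1 + [H⁺]/K2 + [H⁺]²/(K1K2)) = 1 / (1 + 10^+3.40 + 10^+2.72)
   = 1 / (1 + 2511.9 + 524.81) = 1/3037.7 = 0.0003292
[CO3²⁻] = α₂ × DIC = 0.0003292 × 1.18 = 0.000388 mmol/L = 0.388 μmol/L

[CO3²⁻] = 0.388 μmol/L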